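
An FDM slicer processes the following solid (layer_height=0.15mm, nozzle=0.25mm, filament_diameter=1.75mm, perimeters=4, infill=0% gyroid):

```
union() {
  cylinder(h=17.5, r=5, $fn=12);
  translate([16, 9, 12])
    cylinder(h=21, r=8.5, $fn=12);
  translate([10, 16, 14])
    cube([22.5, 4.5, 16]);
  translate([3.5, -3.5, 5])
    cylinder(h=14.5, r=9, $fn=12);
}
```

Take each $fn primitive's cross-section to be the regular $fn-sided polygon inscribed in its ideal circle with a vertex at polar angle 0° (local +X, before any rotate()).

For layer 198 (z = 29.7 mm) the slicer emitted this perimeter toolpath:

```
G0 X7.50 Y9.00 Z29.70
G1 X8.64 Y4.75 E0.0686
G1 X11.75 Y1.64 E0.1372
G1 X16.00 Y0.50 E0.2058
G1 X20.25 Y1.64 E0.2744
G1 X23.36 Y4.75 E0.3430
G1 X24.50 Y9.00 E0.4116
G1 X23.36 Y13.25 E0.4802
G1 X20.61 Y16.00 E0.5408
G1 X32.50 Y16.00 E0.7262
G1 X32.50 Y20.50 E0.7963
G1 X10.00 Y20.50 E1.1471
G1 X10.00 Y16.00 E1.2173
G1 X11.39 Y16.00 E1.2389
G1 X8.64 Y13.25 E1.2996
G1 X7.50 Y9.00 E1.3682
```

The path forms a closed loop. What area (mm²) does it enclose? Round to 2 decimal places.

Apply the shoelace formula to the sequence of (X, Y) vertices; enclosed area = 309.93 mm².

309.93 mm²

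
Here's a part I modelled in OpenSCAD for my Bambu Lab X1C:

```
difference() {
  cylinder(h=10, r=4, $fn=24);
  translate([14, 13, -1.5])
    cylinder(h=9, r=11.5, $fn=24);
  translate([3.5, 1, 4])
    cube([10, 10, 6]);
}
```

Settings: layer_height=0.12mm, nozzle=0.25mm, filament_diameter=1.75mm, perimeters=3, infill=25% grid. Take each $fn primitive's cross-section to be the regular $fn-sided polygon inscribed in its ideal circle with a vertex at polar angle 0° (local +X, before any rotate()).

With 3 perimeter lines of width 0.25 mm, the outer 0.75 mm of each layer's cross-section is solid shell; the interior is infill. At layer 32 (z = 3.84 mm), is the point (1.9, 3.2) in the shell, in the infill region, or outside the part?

At z = 3.84 mm: the r=4 cylinder gives a regular 24-gon of circumradius 4 (constant along its height); the cylinder at (14, 13): section is a regular 24-gon, circumradius r=11.5; the cube at (3.5, 1) does not reach this height (z outside [4, 10]); After the difference (first − rest): starting from the r=4 cylinder, the r=11.5 cylinder at (14, 13) misses the remaining region (no effect) — 1 connected region. Overall, the cross-section is a single solid region. The nearest boundary edge runs (2.00, 3.46)→(2.83, 2.83); distance from the point to it = 0.27 mm. The point is inside the cross-section, 0.27 mm from the nearest boundary — within the 0.75 mm shell band (3 × 0.25).

shell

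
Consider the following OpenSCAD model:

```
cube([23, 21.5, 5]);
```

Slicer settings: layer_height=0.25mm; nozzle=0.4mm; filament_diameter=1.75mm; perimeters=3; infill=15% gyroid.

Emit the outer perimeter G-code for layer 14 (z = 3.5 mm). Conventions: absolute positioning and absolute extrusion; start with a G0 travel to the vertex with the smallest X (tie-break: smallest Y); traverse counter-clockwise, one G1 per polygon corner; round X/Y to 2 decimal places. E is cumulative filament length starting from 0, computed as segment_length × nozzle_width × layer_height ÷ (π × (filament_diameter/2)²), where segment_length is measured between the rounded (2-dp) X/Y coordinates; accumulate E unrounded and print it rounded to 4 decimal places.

G0 X0.00 Y0.00 Z3.50
G1 X23.00 Y0.00 E0.9562
G1 X23.00 Y21.50 E1.8501
G1 X0.00 Y21.50 E2.8063
G1 X0.00 Y0.00 E3.7002

At z = 3.5 mm: the 23×21.5 cube contributes its full rectangle. The outline is a single polygon with 4 vertices. Extrusion per mm of travel: 0.4 × 0.25 / (π × 0.875²) = 0.041575. Accumulating E over each segment gives final E = 3.7002.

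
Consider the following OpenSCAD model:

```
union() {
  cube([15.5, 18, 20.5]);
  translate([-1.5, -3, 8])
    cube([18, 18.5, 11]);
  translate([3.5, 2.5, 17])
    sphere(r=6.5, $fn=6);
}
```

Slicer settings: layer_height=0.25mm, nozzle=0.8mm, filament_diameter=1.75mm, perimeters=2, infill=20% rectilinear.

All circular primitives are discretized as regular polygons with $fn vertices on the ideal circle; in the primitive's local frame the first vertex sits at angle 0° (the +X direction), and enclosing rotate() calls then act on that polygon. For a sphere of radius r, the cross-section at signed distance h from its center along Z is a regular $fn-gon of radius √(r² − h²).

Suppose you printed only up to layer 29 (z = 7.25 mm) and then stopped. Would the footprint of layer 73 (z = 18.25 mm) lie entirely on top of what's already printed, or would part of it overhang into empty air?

part overhangs

Compare the two slices. At z = 7.25: the cube is present — its section is the full 15.5×18 rectangle (area 279.00 mm²); the cube at (-1.5, -3) is absent (z outside [8, 19]); the sphere at (3.5, 2.5) does not reach this height (|z−center|=9.750 > r=6.5); Combining (union): only the 15.5×18 cube is present, so the union is just that shape — area = 279.00 mm². At z = 18.25: the cube (footprint 15.5×18) is included at this height (area 279.00 mm²); the 18×18.5 cube at (-1.5, -3) contributes its full rectangle (area 333.00 mm²); the r=6.5 sphere at (3.5, 2.5) contributes a regular 6-gon of circumradius √(6.5²−1.25²) = 6.379 (area = (6/2)·6.379²·sin(360°/6) = 105.71 mm²); Combining (union): the regions partially overlap — summed areas 717.71 mm² minus the doubly-counted overlap 342.51 mm² gives 375.20 mm² — area = 375.20 mm². Checking containment: at z = 18.25 the cross-section extends beyond the z = 7.25 cross-section by about 96.20 mm².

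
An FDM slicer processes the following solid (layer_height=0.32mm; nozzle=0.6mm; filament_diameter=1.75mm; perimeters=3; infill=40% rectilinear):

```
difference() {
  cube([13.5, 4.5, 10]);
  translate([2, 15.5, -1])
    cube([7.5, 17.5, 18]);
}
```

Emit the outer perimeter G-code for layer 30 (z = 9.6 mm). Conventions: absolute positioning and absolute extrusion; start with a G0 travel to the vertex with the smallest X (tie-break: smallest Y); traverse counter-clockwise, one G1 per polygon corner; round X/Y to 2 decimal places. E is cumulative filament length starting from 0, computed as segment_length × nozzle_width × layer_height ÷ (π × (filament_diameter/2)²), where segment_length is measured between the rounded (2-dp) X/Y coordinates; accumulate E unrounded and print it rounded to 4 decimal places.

At z = 9.6 mm: the 13.5×4.5 cube contributes its full rectangle; the cube at (2, 15.5) is present — its section is the full 7.5×17.5 rectangle; After the difference (first − rest): starting from the 13.5×4.5 cube, the 7.5×17.5 cube at (2, 15.5) misses the remaining region (no effect) — 1 connected region. The outline is a single polygon with 4 vertices. Extrusion per mm of travel: 0.6 × 0.32 / (π × 0.875²) = 0.079824. Accumulating E over each segment gives final E = 2.8737.

G0 X0.00 Y0.00 Z9.60
G1 X13.50 Y0.00 E1.0776
G1 X13.50 Y4.50 E1.4368
G1 X0.00 Y4.50 E2.5145
G1 X0.00 Y0.00 E2.8737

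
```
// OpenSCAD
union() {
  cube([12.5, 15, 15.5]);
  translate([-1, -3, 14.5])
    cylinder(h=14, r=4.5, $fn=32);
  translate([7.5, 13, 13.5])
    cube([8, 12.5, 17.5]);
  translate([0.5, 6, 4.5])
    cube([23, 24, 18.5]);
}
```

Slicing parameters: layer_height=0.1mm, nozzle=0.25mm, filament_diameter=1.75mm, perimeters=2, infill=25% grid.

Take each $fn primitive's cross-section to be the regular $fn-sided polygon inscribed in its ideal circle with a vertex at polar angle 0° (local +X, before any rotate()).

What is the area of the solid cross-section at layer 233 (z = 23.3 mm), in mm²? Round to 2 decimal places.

163.21 mm²

At z = 23.3 mm: the cube is absent (z outside [0, 15.5]); the cylinder at (-1, -3): section is a regular 32-gon, circumradius r=4.5 (area = (32/2)·4.500²·sin(360°/32) = 63.21 mm²); the cube at (7.5, 13) (footprint 8×12.5) is included at this height (area 100.00 mm²); the cube at (0.5, 6) does not reach this height (z outside [4.5, 23]); Combining (union): the 2 present regions are separate (no shared area or edge), so areas and boundary lengths simply add and each stays a separate island — area = 163.21 mm². Overall, the cross-section has 2 separate islands. Net area = 163.21 mm².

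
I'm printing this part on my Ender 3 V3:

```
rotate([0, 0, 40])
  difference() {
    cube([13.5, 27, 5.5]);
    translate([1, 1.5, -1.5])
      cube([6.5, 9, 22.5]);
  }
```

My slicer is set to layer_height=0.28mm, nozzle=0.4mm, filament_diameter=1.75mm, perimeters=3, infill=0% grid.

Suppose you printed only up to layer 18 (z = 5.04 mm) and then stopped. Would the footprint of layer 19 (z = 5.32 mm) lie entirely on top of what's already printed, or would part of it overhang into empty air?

entirely on top

Compare the two slices. At z = 5.04: the cube (footprint 13.5×27) is included at this height (area 364.50 mm²); the cube at (1, 1.5) is present — its section is the full 6.5×9 rectangle (area 58.50 mm²); Taking the first minus the rest: starting from the 13.5×27 cube (364.50 mm²), the 6.5×9 cube at (1, 1.5) lies wholly inside it (removes its full 58.50 mm² and its 31.00 mm outline becomes a hole wall) — area = 306.00 mm²; (rotated 40° about Z; rotation is an isometry so areas/perimeters/island counts are preserved). At z = 5.32: the 13.5×27 cube contributes its full rectangle (area 364.50 mm²); the 6.5×9 cube at (1, 1.5) contributes its full rectangle (area 58.50 mm²); Subtracting the remaining from the first: starting from the 13.5×27 cube (364.50 mm²), the 6.5×9 cube at (1, 1.5) lies wholly inside it (removes its full 58.50 mm² and its 31.00 mm outline becomes a hole wall) — area = 306.00 mm²; (rotated 40° about Z; rotation is an isometry so areas/perimeters/island counts are preserved). Checking containment: the cross-section at z = 5.32 is a subset of the cross-section at z = 5.04.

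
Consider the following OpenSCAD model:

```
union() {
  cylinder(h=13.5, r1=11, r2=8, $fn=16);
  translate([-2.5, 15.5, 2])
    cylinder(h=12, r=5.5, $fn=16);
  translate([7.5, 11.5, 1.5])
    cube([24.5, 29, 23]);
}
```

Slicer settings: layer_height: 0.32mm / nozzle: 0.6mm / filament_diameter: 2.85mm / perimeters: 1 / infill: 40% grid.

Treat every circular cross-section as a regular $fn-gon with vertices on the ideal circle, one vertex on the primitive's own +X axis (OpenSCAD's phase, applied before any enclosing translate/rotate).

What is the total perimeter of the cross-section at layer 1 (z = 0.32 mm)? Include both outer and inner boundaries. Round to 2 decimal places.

At z = 0.32 mm: the cone contributes a regular 16-gon of circumradius 10.929 (interpolated between r1=11 and r2=8 at t=0.024) (perimeter = 2·16·10.929·sin(180°/16) = 68.23 mm); the cylinder at (-2.5, 15.5) is not intersected at this z (z outside [2, 14]); the cube at (7.5, 11.5) does not reach this height (z outside [1.5, 24.5]); Taking the union: only the cone is present, so the union is just that shape — boundary = 68.23 mm. Overall, the cross-section is a single solid region. Total boundary length (outer) = 68.23 mm.

68.23 mm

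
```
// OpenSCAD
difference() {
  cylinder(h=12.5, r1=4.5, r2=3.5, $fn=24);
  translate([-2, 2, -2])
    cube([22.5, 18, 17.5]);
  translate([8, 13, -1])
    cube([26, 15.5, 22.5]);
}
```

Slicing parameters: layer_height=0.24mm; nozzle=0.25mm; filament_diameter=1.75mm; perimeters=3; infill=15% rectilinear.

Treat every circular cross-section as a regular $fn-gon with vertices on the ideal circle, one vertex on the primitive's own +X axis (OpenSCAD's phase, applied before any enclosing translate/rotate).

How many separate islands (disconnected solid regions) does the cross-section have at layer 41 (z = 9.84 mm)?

1

At z = 9.84 mm: the cone: at t=0.787 of its height the radius interpolates to r₁+(r₂−r₁)t = 3.713, giving a regular 24-gon of that circumradius; the 22.5×18 cube at (-2, 2) contributes its full rectangle; the cube at (8, 13) is present — its section is the full 26×15.5 rectangle; Subtracting the remaining from the first: starting from the cone, the 22.5×18 cube at (-2, 2) partially overlaps it — only the 6.70 mm² overlap (of its 405.00 mm²) is removed, clipping the outline; the 26×15.5 cube at (8, 13) misses the remaining region (no effect) — 1 connected region. Overall, the cross-section is a single solid region. Island count = 1.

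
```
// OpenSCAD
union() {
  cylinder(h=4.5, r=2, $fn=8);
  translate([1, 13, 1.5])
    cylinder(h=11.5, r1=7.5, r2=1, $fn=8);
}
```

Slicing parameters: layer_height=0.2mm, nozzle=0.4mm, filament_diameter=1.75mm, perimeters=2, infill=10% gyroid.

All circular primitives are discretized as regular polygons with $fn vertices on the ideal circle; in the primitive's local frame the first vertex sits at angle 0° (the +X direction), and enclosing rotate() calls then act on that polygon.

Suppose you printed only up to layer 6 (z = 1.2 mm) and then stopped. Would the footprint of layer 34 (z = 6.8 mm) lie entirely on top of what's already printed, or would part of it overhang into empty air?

Compare the two slices. At z = 1.2: the cylinder: section is a regular 8-gon, circumradius r=2 (area = (8/2)·2.000²·sin(360°/8) = 11.31 mm²); the cone at (1, 13) is not intersected at this z (z outside [1.5, 13]); Merging all regions: only the r=2 cylinder is present, so the union is just that shape — area = 11.31 mm². At z = 6.8: the cylinder is absent (z outside [0, 4.5]); the cone at (1, 13): at t=0.461 of its height the radius interpolates to r₁+(r₂−r₁)t = 4.504, giving a regular 8-gon of that circumradius (area = (8/2)·4.504²·sin(360°/8) = 57.39 mm²); Taking the union: only the cone at (1, 13) is present, so the union is just that shape — area = 57.39 mm². Checking containment: at z = 6.8 the cross-section extends beyond the z = 1.2 cross-section by about 57.39 mm².

part overhangs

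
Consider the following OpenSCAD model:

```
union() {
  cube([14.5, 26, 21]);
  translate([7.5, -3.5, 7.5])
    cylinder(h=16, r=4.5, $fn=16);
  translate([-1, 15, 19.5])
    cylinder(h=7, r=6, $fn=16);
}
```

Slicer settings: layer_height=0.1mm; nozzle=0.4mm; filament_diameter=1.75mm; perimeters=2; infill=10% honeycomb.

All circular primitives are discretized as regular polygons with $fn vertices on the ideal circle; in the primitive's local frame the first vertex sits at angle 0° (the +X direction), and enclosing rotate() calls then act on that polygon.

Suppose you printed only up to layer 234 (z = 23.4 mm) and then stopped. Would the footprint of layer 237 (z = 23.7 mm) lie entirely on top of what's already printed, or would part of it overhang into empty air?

Compare the two slices. At z = 23.4: the cube is not intersected at this z (z outside [0, 21]); the r=4.5 cylinder at (7.5, -3.5) contributes a regular 16-gon of circumradius 4.5 (area = (16/2)·4.500²·sin(360°/16) = 61.99 mm²); the r=6 cylinder at (-1, 15) gives a regular 16-gon of circumradius 6 (constant along its height) (area = (16/2)·6.000²·sin(360°/16) = 110.21 mm²); Combining (union): the 2 present regions are separate (no shared area or edge), so areas and boundary lengths simply add and each stays a separate island — area = 172.21 mm². At z = 23.7: the cube does not reach this height (z outside [0, 21]); the cylinder at (7.5, -3.5) is not intersected at this z (z outside [7.5, 23.5]); the r=6 cylinder at (-1, 15) contributes a regular 16-gon of circumradius 6 (area = (16/2)·6.000²·sin(360°/16) = 110.21 mm²); Combining (union): only the r=6 cylinder at (-1, 15) is present, so the union is just that shape — area = 110.21 mm². Checking containment: the cross-section at z = 23.7 is a subset of the cross-section at z = 23.4.

entirely on top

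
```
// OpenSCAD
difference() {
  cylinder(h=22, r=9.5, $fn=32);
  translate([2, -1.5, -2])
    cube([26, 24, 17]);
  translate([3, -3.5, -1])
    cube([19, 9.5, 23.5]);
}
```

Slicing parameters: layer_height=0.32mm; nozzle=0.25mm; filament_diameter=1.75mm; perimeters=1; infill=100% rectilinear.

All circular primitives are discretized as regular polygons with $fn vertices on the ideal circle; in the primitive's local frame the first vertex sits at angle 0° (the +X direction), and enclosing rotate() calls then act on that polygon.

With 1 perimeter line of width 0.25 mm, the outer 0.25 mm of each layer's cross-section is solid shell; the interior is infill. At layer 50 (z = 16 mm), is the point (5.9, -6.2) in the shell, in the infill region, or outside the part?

At z = 16 mm: the r=9.5 cylinder contributes a regular 32-gon of circumradius 9.5; the cube at (2, -1.5) is not intersected at this z (z outside [-2, 15]); the cube at (3, -3.5) is present — its section is the full 19×9.5 rectangle; After the difference (first − rest): starting from the r=9.5 cylinder, the 19×9.5 cube at (3, -3.5) partially overlaps it — only the 56.61 mm² overlap (of its 180.50 mm²) is removed, clipping the outline — 1 connected region. Overall, the cross-section is a single solid region. The nearest boundary edge runs (6.72, -6.72)→(5.28, -7.90); distance from the point to it = 0.92 mm. The point is inside the cross-section and 0.92 mm from the nearest boundary — more than the 0.25 mm shell width (1 × 0.25), so it's in the infill interior.

infill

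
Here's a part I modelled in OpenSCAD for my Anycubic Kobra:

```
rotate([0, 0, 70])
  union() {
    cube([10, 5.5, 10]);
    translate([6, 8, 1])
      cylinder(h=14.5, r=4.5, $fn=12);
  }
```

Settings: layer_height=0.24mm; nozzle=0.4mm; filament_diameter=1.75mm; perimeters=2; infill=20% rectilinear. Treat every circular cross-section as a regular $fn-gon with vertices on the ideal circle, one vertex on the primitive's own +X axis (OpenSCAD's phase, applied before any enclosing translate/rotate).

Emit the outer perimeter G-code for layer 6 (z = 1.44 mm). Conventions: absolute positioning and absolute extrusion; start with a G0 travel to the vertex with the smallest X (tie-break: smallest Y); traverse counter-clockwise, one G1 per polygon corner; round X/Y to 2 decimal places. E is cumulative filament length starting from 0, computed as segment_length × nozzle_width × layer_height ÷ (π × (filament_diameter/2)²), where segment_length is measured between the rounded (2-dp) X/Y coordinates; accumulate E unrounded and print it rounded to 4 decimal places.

At z = 1.44 mm: the cube is present — its section is the full 10×5.5 rectangle; the r=4.5 cylinder at (6, 8) gives a regular 12-gon of circumradius 4.5 (constant along its height); Taking the union: the regions partially overlap (shared area 9.60 mm²), so overlapping operands fuse into one piece — 1 connected region; (whole slice rotated 70° about Z — lengths, areas and connectivity unchanged). The outline is a single polygon with 15 vertices. Extrusion per mm of travel: 0.4 × 0.24 / (π × 0.875²) = 0.039912. Accumulating E over each segment gives final E = 1.7182.

G0 X-9.90 Y7.59 Z1.44
G1 X-8.91 Y5.48 E0.0930
G1 X-7.00 Y4.15 E0.1859
G1 X-4.68 Y3.94 E0.2789
G1 X-4.36 Y4.09 E0.2930
G1 X-5.17 Y1.88 E0.3869
G1 X0.00 Y0.00 E0.6065
G1 X3.42 Y9.40 E1.0057
G1 X-1.75 Y11.28 E1.2253
G1 X-1.87 Y10.95 E1.2393
G1 X-2.02 Y11.27 E1.2534
G1 X-3.93 Y12.60 E1.3463
G1 X-6.25 Y12.81 E1.4393
G1 X-8.36 Y11.82 E1.5323
G1 X-9.69 Y9.91 E1.6252
G1 X-9.90 Y7.59 E1.7182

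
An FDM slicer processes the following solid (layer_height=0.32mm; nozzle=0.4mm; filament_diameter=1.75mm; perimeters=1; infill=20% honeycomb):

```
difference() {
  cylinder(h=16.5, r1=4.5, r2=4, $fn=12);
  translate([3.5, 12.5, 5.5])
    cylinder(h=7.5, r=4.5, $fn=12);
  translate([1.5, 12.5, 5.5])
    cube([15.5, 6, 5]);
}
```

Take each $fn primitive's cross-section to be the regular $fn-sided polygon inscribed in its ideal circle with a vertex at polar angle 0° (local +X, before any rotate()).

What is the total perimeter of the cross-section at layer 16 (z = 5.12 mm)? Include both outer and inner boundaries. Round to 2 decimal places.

26.99 mm

At z = 5.12 mm: the cone contributes a regular 12-gon of circumradius 4.345 (interpolated between r1=4.5 and r2=4 at t=0.310) (perimeter = 2·12·4.345·sin(180°/12) = 26.99 mm); the cylinder at (3.5, 12.5) is not intersected at this z (z outside [5.5, 13]); the cube at (1.5, 12.5) does not reach this height (z outside [5.5, 10.5]); Subtracting the remaining from the first: none of the subtracted shapes is present at this height, so the cone is unchanged — boundary = 26.99 mm. Overall, the cross-section is a single solid region. Total boundary length (outer) = 26.99 mm.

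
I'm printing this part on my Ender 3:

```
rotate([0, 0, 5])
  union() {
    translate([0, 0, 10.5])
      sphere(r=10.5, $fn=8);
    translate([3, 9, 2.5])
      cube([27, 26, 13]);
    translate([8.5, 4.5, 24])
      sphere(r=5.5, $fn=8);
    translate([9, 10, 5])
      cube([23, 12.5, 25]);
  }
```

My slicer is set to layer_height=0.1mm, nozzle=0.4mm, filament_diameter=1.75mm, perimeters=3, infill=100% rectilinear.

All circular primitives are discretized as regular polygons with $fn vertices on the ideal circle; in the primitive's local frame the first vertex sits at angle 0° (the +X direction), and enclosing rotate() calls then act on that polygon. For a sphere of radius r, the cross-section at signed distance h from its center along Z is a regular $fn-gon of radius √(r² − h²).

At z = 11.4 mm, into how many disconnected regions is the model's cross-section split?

At z = 11.4 mm: the r=10.5 sphere slices to a regular 8-gon of circumradius 10.461 (√(r²−h²) with h=0.9 from center); the cube at (3, 9) (footprint 27×26) is included at this height; the sphere at (8.5, 4.5) is not intersected at this z (|z−center|=12.600 > r=5.5); the cube at (9, 10) is present — its section is the full 23×12.5 rectangle; Merging all regions: the regions partially overlap (shared area 262.56 mm²), so overlapping operands fuse into one piece — 1 connected region; (rotated 5° about Z; rotation is an isometry so areas/perimeters/island counts are preserved). The result has 1 disconnected region.

1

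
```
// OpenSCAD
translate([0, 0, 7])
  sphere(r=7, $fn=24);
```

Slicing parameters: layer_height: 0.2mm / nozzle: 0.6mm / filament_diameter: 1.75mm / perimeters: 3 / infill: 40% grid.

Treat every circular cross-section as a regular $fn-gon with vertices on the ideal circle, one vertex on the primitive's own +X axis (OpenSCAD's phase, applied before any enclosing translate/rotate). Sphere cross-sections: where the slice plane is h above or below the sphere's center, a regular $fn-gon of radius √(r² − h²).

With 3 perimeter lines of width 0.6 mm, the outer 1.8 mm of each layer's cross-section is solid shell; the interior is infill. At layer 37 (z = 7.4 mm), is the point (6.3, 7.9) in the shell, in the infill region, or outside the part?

outside

At z = 7.4 mm: the r=7 sphere slices to a regular 24-gon of circumradius 6.989 (√(r²−h²) with h=0.4 from center). Overall, the cross-section is a single solid region. The nearest boundary edge runs (4.94, 4.94)→(3.49, 6.05); distance from the point to it = 3.17 mm. The point is not inside any of the regions above, so it lies outside the cross-section (3.17 mm from the nearest boundary).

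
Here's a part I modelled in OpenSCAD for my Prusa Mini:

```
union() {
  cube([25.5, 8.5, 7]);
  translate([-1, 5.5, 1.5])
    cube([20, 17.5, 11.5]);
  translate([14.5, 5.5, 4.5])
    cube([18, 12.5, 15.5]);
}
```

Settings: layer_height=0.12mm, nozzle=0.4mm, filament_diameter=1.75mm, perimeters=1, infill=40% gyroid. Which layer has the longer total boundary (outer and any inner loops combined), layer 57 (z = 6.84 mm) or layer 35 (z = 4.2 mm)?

Layer 57 (z = 6.84): the cube (footprint 25.5×8.5) is included at this height (perimeter 68.00 mm); the cube at (-1, 5.5) (footprint 20×17.5) is included at this height (perimeter 75.00 mm); the cube at (14.5, 5.5) is present — its section is the full 18×12.5 rectangle (perimeter 61.00 mm); Merging all regions: the regions partially overlap (shared area 132.75 mm²), so the edge portions inside another operand are dropped and the merged outline is re-measured after clipping — boundary = 113.00 mm. So its perimeter = 113.00 mm. Layer 35 (z = 4.2): the 25.5×8.5 cube contributes its full rectangle (perimeter 68.00 mm); the 20×17.5 cube at (-1, 5.5) contributes its full rectangle (perimeter 75.00 mm); the cube at (14.5, 5.5) is not intersected at this z (z outside [4.5, 20]); Combining (union): the regions partially overlap (shared area 57.00 mm²), so the edge portions inside another operand are dropped and the merged outline is re-measured after clipping — boundary = 99.00 mm. So its perimeter = 99.00 mm. Layer 57 is larger (113.00 vs 99.00 mm).

layer 57 (z = 6.84 mm)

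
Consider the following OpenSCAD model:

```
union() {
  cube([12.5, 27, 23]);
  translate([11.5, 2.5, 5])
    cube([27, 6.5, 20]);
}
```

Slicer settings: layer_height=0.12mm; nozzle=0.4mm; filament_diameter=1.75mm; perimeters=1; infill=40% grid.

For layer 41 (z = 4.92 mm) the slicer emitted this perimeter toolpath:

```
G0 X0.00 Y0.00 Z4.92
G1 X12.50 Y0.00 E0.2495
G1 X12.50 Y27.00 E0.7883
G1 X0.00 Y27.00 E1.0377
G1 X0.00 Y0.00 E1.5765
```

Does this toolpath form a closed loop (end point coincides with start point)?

Start point (G0): (0.00, 0.00). End point (last G1): the path returns to the start — closed.

yes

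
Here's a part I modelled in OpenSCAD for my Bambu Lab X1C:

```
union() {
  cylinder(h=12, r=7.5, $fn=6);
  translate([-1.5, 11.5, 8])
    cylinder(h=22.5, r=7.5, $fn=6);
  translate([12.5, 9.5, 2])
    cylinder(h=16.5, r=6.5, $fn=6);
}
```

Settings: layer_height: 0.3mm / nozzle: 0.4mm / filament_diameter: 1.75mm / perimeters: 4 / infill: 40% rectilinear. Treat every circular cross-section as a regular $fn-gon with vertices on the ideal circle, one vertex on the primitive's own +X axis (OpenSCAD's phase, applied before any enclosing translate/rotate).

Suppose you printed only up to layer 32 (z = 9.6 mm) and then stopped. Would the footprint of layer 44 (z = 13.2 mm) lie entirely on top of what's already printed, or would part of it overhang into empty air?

Compare the two slices. At z = 9.6: the cylinder: section is a regular 6-gon, circumradius r=7.5 (area = (6/2)·7.500²·sin(360°/6) = 146.14 mm²); the r=7.5 cylinder at (-1.5, 11.5) gives a regular 6-gon of circumradius 7.5 (constant along its height) (area = (6/2)·7.500²·sin(360°/6) = 146.14 mm²); the r=6.5 cylinder at (12.5, 9.5) gives a regular 6-gon of circumradius 6.5 (constant along its height) (area = (6/2)·6.500²·sin(360°/6) = 109.77 mm²); Taking the union: the regions partially overlap — summed areas 402.05 mm² minus the doubly-counted overlap 10.22 mm² gives 391.83 mm² — area = 391.83 mm². At z = 13.2: the cylinder is not intersected at this z (z outside [0, 12]); the r=7.5 cylinder at (-1.5, 11.5) contributes a regular 6-gon of circumradius 7.5 (area = (6/2)·7.500²·sin(360°/6) = 146.14 mm²); the r=6.5 cylinder at (12.5, 9.5) gives a regular 6-gon of circumradius 6.5 (constant along its height) (area = (6/2)·6.500²·sin(360°/6) = 109.77 mm²); Merging all regions: the 2 present regions are separate (no shared area or edge), so areas and boundary lengths simply add and each stays a separate island — area = 255.91 mm². Checking containment: the cross-section at z = 13.2 is a subset of the cross-section at z = 9.6.

entirely on top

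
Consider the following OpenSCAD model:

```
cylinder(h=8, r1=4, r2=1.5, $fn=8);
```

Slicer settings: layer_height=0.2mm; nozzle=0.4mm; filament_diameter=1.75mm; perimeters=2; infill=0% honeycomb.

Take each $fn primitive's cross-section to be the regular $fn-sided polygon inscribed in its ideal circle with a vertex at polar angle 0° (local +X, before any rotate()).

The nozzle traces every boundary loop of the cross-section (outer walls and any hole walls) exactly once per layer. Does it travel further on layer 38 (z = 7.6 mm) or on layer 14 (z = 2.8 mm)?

layer 14 (z = 2.8 mm)

Layer 38 (z = 7.6): the cone (r1=4→r2=1.5) has section circumradius 1.625 here — a regular 8-gon (perimeter = 2·8·1.625·sin(180°/8) = 9.95 mm). So its perimeter = 9.95 mm. Layer 14 (z = 2.8): the cone contributes a regular 8-gon of circumradius 3.125 (interpolated between r1=4 and r2=1.5 at t=0.350) (perimeter = 2·8·3.125·sin(180°/8) = 19.13 mm). So its perimeter = 19.13 mm. Layer 14 is larger (19.13 vs 9.95 mm).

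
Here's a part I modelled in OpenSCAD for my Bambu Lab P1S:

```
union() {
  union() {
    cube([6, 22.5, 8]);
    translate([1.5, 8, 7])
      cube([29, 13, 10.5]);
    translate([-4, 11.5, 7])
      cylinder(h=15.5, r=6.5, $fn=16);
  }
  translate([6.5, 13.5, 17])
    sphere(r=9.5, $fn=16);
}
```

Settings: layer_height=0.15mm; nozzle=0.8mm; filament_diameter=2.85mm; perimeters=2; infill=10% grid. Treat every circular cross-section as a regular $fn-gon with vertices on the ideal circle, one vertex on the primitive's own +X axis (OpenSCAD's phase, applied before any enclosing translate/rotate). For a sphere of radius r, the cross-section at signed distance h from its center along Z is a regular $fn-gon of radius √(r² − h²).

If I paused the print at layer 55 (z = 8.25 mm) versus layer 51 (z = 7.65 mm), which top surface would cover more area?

layer 51 (z = 7.65 mm)

Layer 55 (z = 8.25): the cube does not reach this height (z outside [0, 8]); the cube at (1.5, 8) (footprint 29×13) is included at this height (area 377.00 mm²); the cylinder at (-4, 11.5): section is a regular 16-gon, circumradius r=6.5 (area = (16/2)·6.500²·sin(360°/16) = 129.35 mm²); Combining (union): the regions partially overlap — summed areas 506.35 mm² minus the doubly-counted overlap 4.13 mm² gives 502.22 mm² — area = 502.22 mm²; the r=9.5 sphere at (6.5, 13.5) contributes a regular 16-gon of circumradius √(9.5²−8.75²) = 3.700 (area = (16/2)·3.700²·sin(360°/16) = 41.90 mm²); Taking the union: the r=9.5 sphere at (6.5, 13.5) lies entirely inside that combined region, so the union is just that combined region — area = 502.22 mm². So its area = 502.22 mm². Layer 51 (z = 7.65): the cube is present — its section is the full 6×22.5 rectangle (area 135.00 mm²); the 29×13 cube at (1.5, 8) contributes its full rectangle (area 377.00 mm²); the r=6.5 cylinder at (-4, 11.5) gives a regular 16-gon of circumradius 6.5 (constant along its height) (area = (16/2)·6.500²·sin(360°/16) = 129.35 mm²); Combining (union): the regions partially overlap — summed areas 641.35 mm² minus the doubly-counted overlap 75.43 mm² gives 565.92 mm² — area = 565.92 mm²; the r=9.5 sphere at (6.5, 13.5) slices to a regular 16-gon of circumradius 1.682 (√(r²−h²) with h=9.35 from center) (area = (16/2)·1.682²·sin(360°/16) = 8.66 mm²); Merging all regions: the r=9.5 sphere at (6.5, 13.5) lies entirely inside the result so far, so the union is just the result so far — area = 565.92 mm². So its area = 565.92 mm². Layer 51 is larger (565.92 vs 502.22 mm²).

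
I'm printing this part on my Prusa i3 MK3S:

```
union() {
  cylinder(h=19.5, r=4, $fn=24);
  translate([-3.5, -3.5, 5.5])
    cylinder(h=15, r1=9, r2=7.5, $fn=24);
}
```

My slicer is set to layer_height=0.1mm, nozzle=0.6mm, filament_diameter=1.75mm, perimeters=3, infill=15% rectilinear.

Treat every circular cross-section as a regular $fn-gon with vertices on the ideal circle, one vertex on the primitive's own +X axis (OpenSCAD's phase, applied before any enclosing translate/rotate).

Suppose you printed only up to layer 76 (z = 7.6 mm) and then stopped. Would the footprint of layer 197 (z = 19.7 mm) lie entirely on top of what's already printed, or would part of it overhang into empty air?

Compare the two slices. At z = 7.6: the r=4 cylinder gives a regular 24-gon of circumradius 4 (constant along its height) (area = (24/2)·4.000²·sin(360°/24) = 49.69 mm²); the cone at (-3.5, -3.5) (r1=9→r2=7.5) has section circumradius 8.790 here — a regular 24-gon (area = (24/2)·8.790²·sin(360°/24) = 239.97 mm²); Merging all regions: the regions partially overlap — summed areas 289.66 mm² minus the doubly-counted overlap 49.27 mm² gives 240.39 mm² — area = 240.39 mm². At z = 19.7: the cylinder is absent (z outside [0, 19.5]); the cone at (-3.5, -3.5) (r1=9→r2=7.5) has section circumradius 7.580 here — a regular 24-gon (area = (24/2)·7.580²·sin(360°/24) = 178.45 mm²); Merging all regions: only the cone at (-3.5, -3.5) is present, so the union is just that shape — area = 178.45 mm². Checking containment: the cross-section at z = 19.7 is a subset of the cross-section at z = 7.6.

entirely on top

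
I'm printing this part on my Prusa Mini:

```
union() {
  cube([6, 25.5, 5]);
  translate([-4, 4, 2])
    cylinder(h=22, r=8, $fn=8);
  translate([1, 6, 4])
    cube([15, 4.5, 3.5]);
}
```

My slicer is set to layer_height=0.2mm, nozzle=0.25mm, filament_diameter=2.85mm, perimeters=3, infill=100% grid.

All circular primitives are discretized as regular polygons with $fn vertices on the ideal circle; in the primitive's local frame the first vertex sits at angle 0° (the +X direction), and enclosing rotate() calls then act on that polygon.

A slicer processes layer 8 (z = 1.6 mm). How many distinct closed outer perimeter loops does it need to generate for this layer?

At z = 1.6 mm: the cube is present — its section is the full 6×25.5 rectangle; the cylinder at (-4, 4) does not reach this height (z outside [2, 24]); the cube at (1, 6) is absent (z outside [4, 7.5]); Taking the union: only the 6×25.5 cube is present, so the union is just that shape — 1 connected region. The result has 1 disconnected region.

1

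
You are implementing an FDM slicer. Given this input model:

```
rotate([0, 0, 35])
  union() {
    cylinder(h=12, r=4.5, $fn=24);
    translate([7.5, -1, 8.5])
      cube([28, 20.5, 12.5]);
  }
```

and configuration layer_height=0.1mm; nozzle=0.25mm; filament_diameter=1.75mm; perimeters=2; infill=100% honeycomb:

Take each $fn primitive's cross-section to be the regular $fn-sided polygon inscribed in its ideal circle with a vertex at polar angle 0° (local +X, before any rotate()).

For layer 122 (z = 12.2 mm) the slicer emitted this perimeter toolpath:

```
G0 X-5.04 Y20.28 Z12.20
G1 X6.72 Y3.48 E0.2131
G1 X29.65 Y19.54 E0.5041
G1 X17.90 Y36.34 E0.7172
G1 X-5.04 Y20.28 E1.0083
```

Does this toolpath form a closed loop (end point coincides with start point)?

yes

Start point (G0): (-5.04, 20.28). End point (last G1): the path returns to the start — closed.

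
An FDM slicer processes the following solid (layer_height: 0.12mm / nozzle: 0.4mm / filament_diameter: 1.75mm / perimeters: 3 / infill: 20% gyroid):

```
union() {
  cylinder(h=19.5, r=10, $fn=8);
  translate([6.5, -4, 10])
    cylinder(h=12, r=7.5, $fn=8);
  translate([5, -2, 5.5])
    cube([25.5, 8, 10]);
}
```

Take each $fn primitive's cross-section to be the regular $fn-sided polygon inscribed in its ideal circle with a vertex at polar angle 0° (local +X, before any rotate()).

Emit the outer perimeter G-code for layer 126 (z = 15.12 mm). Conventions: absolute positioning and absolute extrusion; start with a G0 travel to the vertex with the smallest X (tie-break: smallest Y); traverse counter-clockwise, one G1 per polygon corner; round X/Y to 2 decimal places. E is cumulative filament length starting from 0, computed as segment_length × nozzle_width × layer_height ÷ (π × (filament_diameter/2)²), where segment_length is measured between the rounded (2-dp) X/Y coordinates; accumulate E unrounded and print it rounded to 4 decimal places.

G0 X-10.00 Y0.00 Z15.12
G1 X-7.07 Y-7.07 E0.1527
G1 X0.00 Y-10.00 E0.3055
G1 X1.44 Y-9.40 E0.3366
G1 X6.50 Y-11.50 E0.4459
G1 X11.80 Y-9.30 E0.5604
G1 X14.00 Y-4.00 E0.6749
G1 X13.17 Y-2.00 E0.7182
G1 X30.50 Y-2.00 E1.0640
G1 X30.50 Y6.00 E1.2236
G1 X7.51 Y6.00 E1.6824
G1 X7.07 Y7.07 E1.7055
G1 X0.00 Y10.00 E1.8583
G1 X-7.07 Y7.07 E2.0110
G1 X-10.00 Y0.00 E2.1637

At z = 15.12 mm: the r=10 cylinder contributes a regular 8-gon of circumradius 10; the r=7.5 cylinder at (6.5, -4) gives a regular 8-gon of circumradius 7.5 (constant along its height); the cube at (5, -2) (footprint 25.5×8) is included at this height; Taking the union: the regions partially overlap (shared area 134.55 mm²), so overlapping operands fuse into one piece — 1 connected region. The outline is a single polygon with 14 vertices. Extrusion per mm of travel: 0.4 × 0.12 / (π × 0.875²) = 0.019956. Accumulating E over each segment gives final E = 2.1637.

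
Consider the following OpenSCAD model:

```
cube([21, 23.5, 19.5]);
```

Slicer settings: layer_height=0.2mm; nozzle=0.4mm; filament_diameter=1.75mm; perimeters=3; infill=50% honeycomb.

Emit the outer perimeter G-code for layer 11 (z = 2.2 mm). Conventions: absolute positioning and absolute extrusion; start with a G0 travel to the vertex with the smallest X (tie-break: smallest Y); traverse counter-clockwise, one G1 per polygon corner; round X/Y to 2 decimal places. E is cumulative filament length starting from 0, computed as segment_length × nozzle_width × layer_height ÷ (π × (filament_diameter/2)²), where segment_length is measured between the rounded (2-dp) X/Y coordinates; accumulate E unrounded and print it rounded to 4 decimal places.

At z = 2.2 mm: the cube (footprint 21×23.5) is included at this height. The outline is a single polygon with 4 vertices. Extrusion per mm of travel: 0.4 × 0.2 / (π × 0.875²) = 0.033260. Accumulating E over each segment gives final E = 2.9602.

G0 X0.00 Y0.00 Z2.20
G1 X21.00 Y0.00 E0.6985
G1 X21.00 Y23.50 E1.4801
G1 X0.00 Y23.50 E2.1785
G1 X0.00 Y0.00 E2.9602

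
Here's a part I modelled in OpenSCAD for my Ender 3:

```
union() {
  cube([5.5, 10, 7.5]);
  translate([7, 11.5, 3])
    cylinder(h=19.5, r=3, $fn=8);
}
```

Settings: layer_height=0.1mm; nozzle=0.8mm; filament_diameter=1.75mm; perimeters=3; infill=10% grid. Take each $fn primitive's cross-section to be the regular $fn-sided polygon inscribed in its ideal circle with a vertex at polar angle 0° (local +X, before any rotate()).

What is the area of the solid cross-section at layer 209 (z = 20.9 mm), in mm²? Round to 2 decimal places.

25.46 mm²

At z = 20.9 mm: the cube does not reach this height (z outside [0, 7.5]); the cylinder at (7, 11.5): section is a regular 8-gon, circumradius r=3 (area = (8/2)·3.000²·sin(360°/8) = 25.46 mm²); Taking the union: only the r=3 cylinder at (7, 11.5) is present, so the union is just that shape — area = 25.46 mm². Overall, the cross-section is a single solid region. Net area = 25.46 mm².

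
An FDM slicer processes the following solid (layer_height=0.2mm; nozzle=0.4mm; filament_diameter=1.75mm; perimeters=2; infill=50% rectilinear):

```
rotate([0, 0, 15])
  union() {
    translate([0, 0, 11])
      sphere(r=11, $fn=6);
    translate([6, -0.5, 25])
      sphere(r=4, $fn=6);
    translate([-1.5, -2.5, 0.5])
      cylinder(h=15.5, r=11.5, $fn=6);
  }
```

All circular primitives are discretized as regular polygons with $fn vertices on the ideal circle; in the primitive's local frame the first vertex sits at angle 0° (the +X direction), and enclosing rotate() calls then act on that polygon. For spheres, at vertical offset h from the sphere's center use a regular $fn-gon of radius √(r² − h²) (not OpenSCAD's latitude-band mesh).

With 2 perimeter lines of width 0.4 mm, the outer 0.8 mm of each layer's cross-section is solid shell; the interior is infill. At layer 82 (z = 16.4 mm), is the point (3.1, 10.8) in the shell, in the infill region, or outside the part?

outside

At z = 16.4 mm: the r=11 sphere slices to a regular 6-gon of circumradius 9.583 (√(r²−h²) with h=5.4 from center); the sphere at (6, -0.5) is absent (|z−center|=8.600 > r=4); the cylinder at (-1.5, -2.5) does not reach this height (z outside [0.5, 16]); Merging all regions: only the r=11 sphere is present, so the union is just that shape — 1 connected region; (rotated 15° about Z; rotation is an isometry so areas/perimeters/island counts are preserved). Overall, the cross-section is a single solid region. Undo the 15° rotation: the query point maps to (5.790, 9.630) in the un-rotated model frame. The nearest boundary edge runs (9.58, 0.00)→(4.79, 8.30); distance from the point to it = 1.66 mm. The point is not inside any of the regions above, so it lies outside the cross-section (1.66 mm from the nearest boundary).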